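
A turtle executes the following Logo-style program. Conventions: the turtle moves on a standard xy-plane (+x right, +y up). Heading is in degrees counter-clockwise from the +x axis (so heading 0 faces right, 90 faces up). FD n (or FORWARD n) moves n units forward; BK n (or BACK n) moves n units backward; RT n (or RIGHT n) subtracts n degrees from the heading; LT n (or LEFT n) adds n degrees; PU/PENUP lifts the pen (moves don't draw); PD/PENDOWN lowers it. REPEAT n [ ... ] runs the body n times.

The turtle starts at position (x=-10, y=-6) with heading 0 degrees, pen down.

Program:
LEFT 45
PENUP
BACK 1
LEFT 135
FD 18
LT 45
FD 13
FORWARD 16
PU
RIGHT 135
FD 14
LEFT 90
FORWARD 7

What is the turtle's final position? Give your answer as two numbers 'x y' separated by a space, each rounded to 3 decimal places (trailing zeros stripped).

Executing turtle program step by step:
Start: pos=(-10,-6), heading=0, pen down
LT 45: heading 0 -> 45
PU: pen up
BK 1: (-10,-6) -> (-10.707,-6.707) [heading=45, move]
LT 135: heading 45 -> 180
FD 18: (-10.707,-6.707) -> (-28.707,-6.707) [heading=180, move]
LT 45: heading 180 -> 225
FD 13: (-28.707,-6.707) -> (-37.899,-15.899) [heading=225, move]
FD 16: (-37.899,-15.899) -> (-49.213,-27.213) [heading=225, move]
PU: pen up
RT 135: heading 225 -> 90
FD 14: (-49.213,-27.213) -> (-49.213,-13.213) [heading=90, move]
LT 90: heading 90 -> 180
FD 7: (-49.213,-13.213) -> (-56.213,-13.213) [heading=180, move]
Final: pos=(-56.213,-13.213), heading=180, 0 segment(s) drawn

Answer: -56.213 -13.213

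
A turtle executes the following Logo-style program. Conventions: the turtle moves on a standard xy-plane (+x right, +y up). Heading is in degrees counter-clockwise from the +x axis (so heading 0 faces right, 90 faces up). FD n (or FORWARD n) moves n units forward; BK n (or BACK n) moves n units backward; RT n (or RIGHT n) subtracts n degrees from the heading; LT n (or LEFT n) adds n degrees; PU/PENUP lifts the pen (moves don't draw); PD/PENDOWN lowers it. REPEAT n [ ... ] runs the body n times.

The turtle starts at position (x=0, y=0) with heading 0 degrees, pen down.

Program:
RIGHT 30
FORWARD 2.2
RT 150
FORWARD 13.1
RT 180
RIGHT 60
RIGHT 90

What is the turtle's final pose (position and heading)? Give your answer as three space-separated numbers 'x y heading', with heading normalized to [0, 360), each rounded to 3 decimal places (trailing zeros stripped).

Answer: -11.195 -1.1 210

Derivation:
Executing turtle program step by step:
Start: pos=(0,0), heading=0, pen down
RT 30: heading 0 -> 330
FD 2.2: (0,0) -> (1.905,-1.1) [heading=330, draw]
RT 150: heading 330 -> 180
FD 13.1: (1.905,-1.1) -> (-11.195,-1.1) [heading=180, draw]
RT 180: heading 180 -> 0
RT 60: heading 0 -> 300
RT 90: heading 300 -> 210
Final: pos=(-11.195,-1.1), heading=210, 2 segment(s) drawn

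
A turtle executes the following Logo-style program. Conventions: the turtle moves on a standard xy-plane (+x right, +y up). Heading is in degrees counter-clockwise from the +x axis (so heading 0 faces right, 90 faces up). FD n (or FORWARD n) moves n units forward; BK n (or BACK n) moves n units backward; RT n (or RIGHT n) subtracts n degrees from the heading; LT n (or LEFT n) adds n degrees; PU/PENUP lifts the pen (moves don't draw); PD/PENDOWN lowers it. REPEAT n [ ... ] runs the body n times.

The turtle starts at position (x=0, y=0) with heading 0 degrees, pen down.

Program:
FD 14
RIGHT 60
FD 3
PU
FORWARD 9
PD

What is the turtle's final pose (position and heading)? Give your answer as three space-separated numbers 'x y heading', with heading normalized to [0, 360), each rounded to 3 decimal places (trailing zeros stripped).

Answer: 20 -10.392 300

Derivation:
Executing turtle program step by step:
Start: pos=(0,0), heading=0, pen down
FD 14: (0,0) -> (14,0) [heading=0, draw]
RT 60: heading 0 -> 300
FD 3: (14,0) -> (15.5,-2.598) [heading=300, draw]
PU: pen up
FD 9: (15.5,-2.598) -> (20,-10.392) [heading=300, move]
PD: pen down
Final: pos=(20,-10.392), heading=300, 2 segment(s) drawn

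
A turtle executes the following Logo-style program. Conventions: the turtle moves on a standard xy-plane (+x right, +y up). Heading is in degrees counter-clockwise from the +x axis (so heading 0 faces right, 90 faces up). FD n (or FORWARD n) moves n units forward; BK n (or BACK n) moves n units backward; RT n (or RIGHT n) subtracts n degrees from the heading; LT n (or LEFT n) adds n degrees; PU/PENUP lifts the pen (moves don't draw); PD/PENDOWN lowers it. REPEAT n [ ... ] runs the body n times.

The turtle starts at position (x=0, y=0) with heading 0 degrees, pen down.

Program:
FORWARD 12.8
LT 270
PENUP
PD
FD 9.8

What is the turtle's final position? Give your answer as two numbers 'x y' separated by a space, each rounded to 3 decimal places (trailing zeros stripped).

Answer: 12.8 -9.8

Derivation:
Executing turtle program step by step:
Start: pos=(0,0), heading=0, pen down
FD 12.8: (0,0) -> (12.8,0) [heading=0, draw]
LT 270: heading 0 -> 270
PU: pen up
PD: pen down
FD 9.8: (12.8,0) -> (12.8,-9.8) [heading=270, draw]
Final: pos=(12.8,-9.8), heading=270, 2 segment(s) drawn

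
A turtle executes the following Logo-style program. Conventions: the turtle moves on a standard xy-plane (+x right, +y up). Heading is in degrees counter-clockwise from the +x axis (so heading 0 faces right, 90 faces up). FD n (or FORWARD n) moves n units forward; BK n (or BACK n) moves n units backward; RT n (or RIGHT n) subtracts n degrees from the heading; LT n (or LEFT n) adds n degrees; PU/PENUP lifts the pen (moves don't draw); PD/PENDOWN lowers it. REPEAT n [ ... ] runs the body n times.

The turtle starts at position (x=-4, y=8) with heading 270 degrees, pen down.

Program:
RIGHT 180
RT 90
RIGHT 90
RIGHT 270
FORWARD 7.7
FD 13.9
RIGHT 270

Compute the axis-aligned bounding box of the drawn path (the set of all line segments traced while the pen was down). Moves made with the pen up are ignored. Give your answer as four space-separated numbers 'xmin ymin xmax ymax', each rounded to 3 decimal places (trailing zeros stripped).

Answer: -4 8 17.6 8

Derivation:
Executing turtle program step by step:
Start: pos=(-4,8), heading=270, pen down
RT 180: heading 270 -> 90
RT 90: heading 90 -> 0
RT 90: heading 0 -> 270
RT 270: heading 270 -> 0
FD 7.7: (-4,8) -> (3.7,8) [heading=0, draw]
FD 13.9: (3.7,8) -> (17.6,8) [heading=0, draw]
RT 270: heading 0 -> 90
Final: pos=(17.6,8), heading=90, 2 segment(s) drawn

Segment endpoints: x in {-4, 3.7, 17.6}, y in {8, 8, 8}
xmin=-4, ymin=8, xmax=17.6, ymax=8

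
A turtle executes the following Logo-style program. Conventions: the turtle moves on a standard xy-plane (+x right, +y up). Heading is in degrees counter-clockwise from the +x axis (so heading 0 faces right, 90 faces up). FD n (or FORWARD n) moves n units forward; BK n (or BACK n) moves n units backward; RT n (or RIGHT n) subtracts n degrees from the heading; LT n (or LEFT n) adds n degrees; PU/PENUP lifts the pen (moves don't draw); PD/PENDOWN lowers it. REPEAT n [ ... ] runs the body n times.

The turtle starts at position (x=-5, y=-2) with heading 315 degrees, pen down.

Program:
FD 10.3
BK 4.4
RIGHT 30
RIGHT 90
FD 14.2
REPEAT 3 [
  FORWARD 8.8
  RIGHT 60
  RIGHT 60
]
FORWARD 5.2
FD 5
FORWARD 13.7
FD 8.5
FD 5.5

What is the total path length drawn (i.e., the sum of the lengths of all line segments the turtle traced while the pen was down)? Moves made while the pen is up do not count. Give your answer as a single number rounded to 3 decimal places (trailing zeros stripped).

Answer: 93.2

Derivation:
Executing turtle program step by step:
Start: pos=(-5,-2), heading=315, pen down
FD 10.3: (-5,-2) -> (2.283,-9.283) [heading=315, draw]
BK 4.4: (2.283,-9.283) -> (-0.828,-6.172) [heading=315, draw]
RT 30: heading 315 -> 285
RT 90: heading 285 -> 195
FD 14.2: (-0.828,-6.172) -> (-14.544,-9.847) [heading=195, draw]
REPEAT 3 [
  -- iteration 1/3 --
  FD 8.8: (-14.544,-9.847) -> (-23.044,-12.125) [heading=195, draw]
  RT 60: heading 195 -> 135
  RT 60: heading 135 -> 75
  -- iteration 2/3 --
  FD 8.8: (-23.044,-12.125) -> (-20.767,-3.625) [heading=75, draw]
  RT 60: heading 75 -> 15
  RT 60: heading 15 -> 315
  -- iteration 3/3 --
  FD 8.8: (-20.767,-3.625) -> (-14.544,-9.847) [heading=315, draw]
  RT 60: heading 315 -> 255
  RT 60: heading 255 -> 195
]
FD 5.2: (-14.544,-9.847) -> (-19.567,-11.193) [heading=195, draw]
FD 5: (-19.567,-11.193) -> (-24.397,-12.487) [heading=195, draw]
FD 13.7: (-24.397,-12.487) -> (-37.63,-16.033) [heading=195, draw]
FD 8.5: (-37.63,-16.033) -> (-45.84,-18.233) [heading=195, draw]
FD 5.5: (-45.84,-18.233) -> (-51.153,-19.656) [heading=195, draw]
Final: pos=(-51.153,-19.656), heading=195, 11 segment(s) drawn

Segment lengths:
  seg 1: (-5,-2) -> (2.283,-9.283), length = 10.3
  seg 2: (2.283,-9.283) -> (-0.828,-6.172), length = 4.4
  seg 3: (-0.828,-6.172) -> (-14.544,-9.847), length = 14.2
  seg 4: (-14.544,-9.847) -> (-23.044,-12.125), length = 8.8
  seg 5: (-23.044,-12.125) -> (-20.767,-3.625), length = 8.8
  seg 6: (-20.767,-3.625) -> (-14.544,-9.847), length = 8.8
  seg 7: (-14.544,-9.847) -> (-19.567,-11.193), length = 5.2
  seg 8: (-19.567,-11.193) -> (-24.397,-12.487), length = 5
  seg 9: (-24.397,-12.487) -> (-37.63,-16.033), length = 13.7
  seg 10: (-37.63,-16.033) -> (-45.84,-18.233), length = 8.5
  seg 11: (-45.84,-18.233) -> (-51.153,-19.656), length = 5.5
Total = 93.2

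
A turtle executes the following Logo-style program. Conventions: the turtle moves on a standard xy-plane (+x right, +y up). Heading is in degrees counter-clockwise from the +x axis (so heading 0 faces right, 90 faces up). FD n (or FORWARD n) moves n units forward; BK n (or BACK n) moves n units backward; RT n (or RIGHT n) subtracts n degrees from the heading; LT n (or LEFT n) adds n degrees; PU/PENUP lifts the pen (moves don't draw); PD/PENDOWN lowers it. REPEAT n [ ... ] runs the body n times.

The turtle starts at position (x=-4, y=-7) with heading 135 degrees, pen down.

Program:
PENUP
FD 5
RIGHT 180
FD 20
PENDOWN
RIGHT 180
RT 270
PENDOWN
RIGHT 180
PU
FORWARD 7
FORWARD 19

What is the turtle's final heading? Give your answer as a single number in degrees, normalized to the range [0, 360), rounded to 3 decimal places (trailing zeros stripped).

Answer: 45

Derivation:
Executing turtle program step by step:
Start: pos=(-4,-7), heading=135, pen down
PU: pen up
FD 5: (-4,-7) -> (-7.536,-3.464) [heading=135, move]
RT 180: heading 135 -> 315
FD 20: (-7.536,-3.464) -> (6.607,-17.607) [heading=315, move]
PD: pen down
RT 180: heading 315 -> 135
RT 270: heading 135 -> 225
PD: pen down
RT 180: heading 225 -> 45
PU: pen up
FD 7: (6.607,-17.607) -> (11.556,-12.657) [heading=45, move]
FD 19: (11.556,-12.657) -> (24.991,0.778) [heading=45, move]
Final: pos=(24.991,0.778), heading=45, 0 segment(s) drawn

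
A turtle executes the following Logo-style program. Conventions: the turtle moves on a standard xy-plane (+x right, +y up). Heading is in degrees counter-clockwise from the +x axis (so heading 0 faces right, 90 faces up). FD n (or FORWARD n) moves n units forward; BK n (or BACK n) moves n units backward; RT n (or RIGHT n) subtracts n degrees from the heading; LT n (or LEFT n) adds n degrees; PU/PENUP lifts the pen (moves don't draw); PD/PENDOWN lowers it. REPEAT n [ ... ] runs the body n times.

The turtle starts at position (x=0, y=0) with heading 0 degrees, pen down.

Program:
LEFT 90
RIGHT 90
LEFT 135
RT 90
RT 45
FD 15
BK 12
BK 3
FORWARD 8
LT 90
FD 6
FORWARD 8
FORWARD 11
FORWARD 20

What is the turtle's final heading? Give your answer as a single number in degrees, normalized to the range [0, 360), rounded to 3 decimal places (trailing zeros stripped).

Executing turtle program step by step:
Start: pos=(0,0), heading=0, pen down
LT 90: heading 0 -> 90
RT 90: heading 90 -> 0
LT 135: heading 0 -> 135
RT 90: heading 135 -> 45
RT 45: heading 45 -> 0
FD 15: (0,0) -> (15,0) [heading=0, draw]
BK 12: (15,0) -> (3,0) [heading=0, draw]
BK 3: (3,0) -> (0,0) [heading=0, draw]
FD 8: (0,0) -> (8,0) [heading=0, draw]
LT 90: heading 0 -> 90
FD 6: (8,0) -> (8,6) [heading=90, draw]
FD 8: (8,6) -> (8,14) [heading=90, draw]
FD 11: (8,14) -> (8,25) [heading=90, draw]
FD 20: (8,25) -> (8,45) [heading=90, draw]
Final: pos=(8,45), heading=90, 8 segment(s) drawn

Answer: 90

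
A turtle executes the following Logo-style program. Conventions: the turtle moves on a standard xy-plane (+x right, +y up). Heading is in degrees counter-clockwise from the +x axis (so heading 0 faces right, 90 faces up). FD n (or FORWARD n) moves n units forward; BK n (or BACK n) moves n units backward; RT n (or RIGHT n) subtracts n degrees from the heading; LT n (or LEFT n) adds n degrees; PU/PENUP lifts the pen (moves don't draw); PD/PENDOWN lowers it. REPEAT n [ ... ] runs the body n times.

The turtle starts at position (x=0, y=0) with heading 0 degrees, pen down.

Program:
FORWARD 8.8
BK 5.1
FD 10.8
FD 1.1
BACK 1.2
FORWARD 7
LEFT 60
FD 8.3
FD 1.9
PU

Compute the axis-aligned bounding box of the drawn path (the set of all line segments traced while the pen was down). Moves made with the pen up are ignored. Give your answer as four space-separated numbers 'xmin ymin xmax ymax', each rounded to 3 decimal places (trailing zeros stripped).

Answer: 0 0 26.5 8.833

Derivation:
Executing turtle program step by step:
Start: pos=(0,0), heading=0, pen down
FD 8.8: (0,0) -> (8.8,0) [heading=0, draw]
BK 5.1: (8.8,0) -> (3.7,0) [heading=0, draw]
FD 10.8: (3.7,0) -> (14.5,0) [heading=0, draw]
FD 1.1: (14.5,0) -> (15.6,0) [heading=0, draw]
BK 1.2: (15.6,0) -> (14.4,0) [heading=0, draw]
FD 7: (14.4,0) -> (21.4,0) [heading=0, draw]
LT 60: heading 0 -> 60
FD 8.3: (21.4,0) -> (25.55,7.188) [heading=60, draw]
FD 1.9: (25.55,7.188) -> (26.5,8.833) [heading=60, draw]
PU: pen up
Final: pos=(26.5,8.833), heading=60, 8 segment(s) drawn

Segment endpoints: x in {0, 3.7, 8.8, 14.4, 14.5, 15.6, 21.4, 25.55, 26.5}, y in {0, 7.188, 8.833}
xmin=0, ymin=0, xmax=26.5, ymax=8.833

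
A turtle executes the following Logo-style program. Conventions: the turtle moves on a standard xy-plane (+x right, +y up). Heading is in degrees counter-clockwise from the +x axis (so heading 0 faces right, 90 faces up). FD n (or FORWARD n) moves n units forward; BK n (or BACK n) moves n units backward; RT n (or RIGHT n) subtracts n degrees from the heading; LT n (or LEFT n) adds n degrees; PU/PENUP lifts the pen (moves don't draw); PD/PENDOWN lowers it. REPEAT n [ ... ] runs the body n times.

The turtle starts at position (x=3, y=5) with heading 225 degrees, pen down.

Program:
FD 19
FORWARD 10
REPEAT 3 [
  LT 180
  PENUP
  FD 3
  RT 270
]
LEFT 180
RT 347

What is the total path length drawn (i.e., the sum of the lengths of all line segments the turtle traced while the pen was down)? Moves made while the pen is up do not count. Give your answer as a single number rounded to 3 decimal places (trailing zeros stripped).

Answer: 29

Derivation:
Executing turtle program step by step:
Start: pos=(3,5), heading=225, pen down
FD 19: (3,5) -> (-10.435,-8.435) [heading=225, draw]
FD 10: (-10.435,-8.435) -> (-17.506,-15.506) [heading=225, draw]
REPEAT 3 [
  -- iteration 1/3 --
  LT 180: heading 225 -> 45
  PU: pen up
  FD 3: (-17.506,-15.506) -> (-15.385,-13.385) [heading=45, move]
  RT 270: heading 45 -> 135
  -- iteration 2/3 --
  LT 180: heading 135 -> 315
  PU: pen up
  FD 3: (-15.385,-13.385) -> (-13.263,-15.506) [heading=315, move]
  RT 270: heading 315 -> 45
  -- iteration 3/3 --
  LT 180: heading 45 -> 225
  PU: pen up
  FD 3: (-13.263,-15.506) -> (-15.385,-17.627) [heading=225, move]
  RT 270: heading 225 -> 315
]
LT 180: heading 315 -> 135
RT 347: heading 135 -> 148
Final: pos=(-15.385,-17.627), heading=148, 2 segment(s) drawn

Segment lengths:
  seg 1: (3,5) -> (-10.435,-8.435), length = 19
  seg 2: (-10.435,-8.435) -> (-17.506,-15.506), length = 10
Total = 29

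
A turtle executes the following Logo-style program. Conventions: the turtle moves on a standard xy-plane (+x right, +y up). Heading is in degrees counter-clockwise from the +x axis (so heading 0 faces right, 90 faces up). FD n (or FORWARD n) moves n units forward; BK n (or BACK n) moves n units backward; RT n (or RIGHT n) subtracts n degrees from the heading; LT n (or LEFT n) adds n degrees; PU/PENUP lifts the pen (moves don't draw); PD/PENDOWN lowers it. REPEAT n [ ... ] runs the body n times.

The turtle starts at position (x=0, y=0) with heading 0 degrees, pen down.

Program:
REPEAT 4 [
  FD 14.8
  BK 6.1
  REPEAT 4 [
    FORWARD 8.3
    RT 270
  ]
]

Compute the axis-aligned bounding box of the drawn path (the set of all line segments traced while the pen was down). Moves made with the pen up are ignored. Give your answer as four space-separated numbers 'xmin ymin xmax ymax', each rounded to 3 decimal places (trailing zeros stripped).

Answer: 0 0 43.1 8.3

Derivation:
Executing turtle program step by step:
Start: pos=(0,0), heading=0, pen down
REPEAT 4 [
  -- iteration 1/4 --
  FD 14.8: (0,0) -> (14.8,0) [heading=0, draw]
  BK 6.1: (14.8,0) -> (8.7,0) [heading=0, draw]
  REPEAT 4 [
    -- iteration 1/4 --
    FD 8.3: (8.7,0) -> (17,0) [heading=0, draw]
    RT 270: heading 0 -> 90
    -- iteration 2/4 --
    FD 8.3: (17,0) -> (17,8.3) [heading=90, draw]
    RT 270: heading 90 -> 180
    -- iteration 3/4 --
    FD 8.3: (17,8.3) -> (8.7,8.3) [heading=180, draw]
    RT 270: heading 180 -> 270
    -- iteration 4/4 --
    FD 8.3: (8.7,8.3) -> (8.7,0) [heading=270, draw]
    RT 270: heading 270 -> 0
  ]
  -- iteration 2/4 --
  FD 14.8: (8.7,0) -> (23.5,0) [heading=0, draw]
  BK 6.1: (23.5,0) -> (17.4,0) [heading=0, draw]
  REPEAT 4 [
    -- iteration 1/4 --
    FD 8.3: (17.4,0) -> (25.7,0) [heading=0, draw]
    RT 270: heading 0 -> 90
    -- iteration 2/4 --
    FD 8.3: (25.7,0) -> (25.7,8.3) [heading=90, draw]
    RT 270: heading 90 -> 180
    -- iteration 3/4 --
    FD 8.3: (25.7,8.3) -> (17.4,8.3) [heading=180, draw]
    RT 270: heading 180 -> 270
    -- iteration 4/4 --
    FD 8.3: (17.4,8.3) -> (17.4,0) [heading=270, draw]
    RT 270: heading 270 -> 0
  ]
  -- iteration 3/4 --
  FD 14.8: (17.4,0) -> (32.2,0) [heading=0, draw]
  BK 6.1: (32.2,0) -> (26.1,0) [heading=0, draw]
  REPEAT 4 [
    -- iteration 1/4 --
    FD 8.3: (26.1,0) -> (34.4,0) [heading=0, draw]
    RT 270: heading 0 -> 90
    -- iteration 2/4 --
    FD 8.3: (34.4,0) -> (34.4,8.3) [heading=90, draw]
    RT 270: heading 90 -> 180
    -- iteration 3/4 --
    FD 8.3: (34.4,8.3) -> (26.1,8.3) [heading=180, draw]
    RT 270: heading 180 -> 270
    -- iteration 4/4 --
    FD 8.3: (26.1,8.3) -> (26.1,0) [heading=270, draw]
    RT 270: heading 270 -> 0
  ]
  -- iteration 4/4 --
  FD 14.8: (26.1,0) -> (40.9,0) [heading=0, draw]
  BK 6.1: (40.9,0) -> (34.8,0) [heading=0, draw]
  REPEAT 4 [
    -- iteration 1/4 --
    FD 8.3: (34.8,0) -> (43.1,0) [heading=0, draw]
    RT 270: heading 0 -> 90
    -- iteration 2/4 --
    FD 8.3: (43.1,0) -> (43.1,8.3) [heading=90, draw]
    RT 270: heading 90 -> 180
    -- iteration 3/4 --
    FD 8.3: (43.1,8.3) -> (34.8,8.3) [heading=180, draw]
    RT 270: heading 180 -> 270
    -- iteration 4/4 --
    FD 8.3: (34.8,8.3) -> (34.8,0) [heading=270, draw]
    RT 270: heading 270 -> 0
  ]
]
Final: pos=(34.8,0), heading=0, 24 segment(s) drawn

Segment endpoints: x in {0, 8.7, 8.7, 8.7, 14.8, 17, 17.4, 17.4, 17.4, 23.5, 25.7, 25.7, 26.1, 26.1, 26.1, 32.2, 34.4, 34.4, 34.8, 34.8, 34.8, 40.9, 43.1, 43.1}, y in {0, 0, 0, 0, 0, 0, 0, 0, 0, 0, 0, 0, 0, 8.3, 8.3, 8.3, 8.3, 8.3, 8.3, 8.3}
xmin=0, ymin=0, xmax=43.1, ymax=8.3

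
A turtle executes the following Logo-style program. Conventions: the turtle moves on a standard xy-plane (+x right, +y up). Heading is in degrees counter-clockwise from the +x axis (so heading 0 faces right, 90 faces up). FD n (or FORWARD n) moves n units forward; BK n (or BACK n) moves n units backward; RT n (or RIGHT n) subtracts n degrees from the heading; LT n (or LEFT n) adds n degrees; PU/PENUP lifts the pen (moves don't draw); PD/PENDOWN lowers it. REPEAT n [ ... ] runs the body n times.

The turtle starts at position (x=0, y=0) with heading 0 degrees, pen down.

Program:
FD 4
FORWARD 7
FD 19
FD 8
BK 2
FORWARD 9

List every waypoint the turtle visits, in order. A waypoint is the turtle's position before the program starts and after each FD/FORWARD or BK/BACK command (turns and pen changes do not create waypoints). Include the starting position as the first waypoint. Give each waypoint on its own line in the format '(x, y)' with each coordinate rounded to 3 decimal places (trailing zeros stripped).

Answer: (0, 0)
(4, 0)
(11, 0)
(30, 0)
(38, 0)
(36, 0)
(45, 0)

Derivation:
Executing turtle program step by step:
Start: pos=(0,0), heading=0, pen down
FD 4: (0,0) -> (4,0) [heading=0, draw]
FD 7: (4,0) -> (11,0) [heading=0, draw]
FD 19: (11,0) -> (30,0) [heading=0, draw]
FD 8: (30,0) -> (38,0) [heading=0, draw]
BK 2: (38,0) -> (36,0) [heading=0, draw]
FD 9: (36,0) -> (45,0) [heading=0, draw]
Final: pos=(45,0), heading=0, 6 segment(s) drawn
Waypoints (7 total):
(0, 0)
(4, 0)
(11, 0)
(30, 0)
(38, 0)
(36, 0)
(45, 0)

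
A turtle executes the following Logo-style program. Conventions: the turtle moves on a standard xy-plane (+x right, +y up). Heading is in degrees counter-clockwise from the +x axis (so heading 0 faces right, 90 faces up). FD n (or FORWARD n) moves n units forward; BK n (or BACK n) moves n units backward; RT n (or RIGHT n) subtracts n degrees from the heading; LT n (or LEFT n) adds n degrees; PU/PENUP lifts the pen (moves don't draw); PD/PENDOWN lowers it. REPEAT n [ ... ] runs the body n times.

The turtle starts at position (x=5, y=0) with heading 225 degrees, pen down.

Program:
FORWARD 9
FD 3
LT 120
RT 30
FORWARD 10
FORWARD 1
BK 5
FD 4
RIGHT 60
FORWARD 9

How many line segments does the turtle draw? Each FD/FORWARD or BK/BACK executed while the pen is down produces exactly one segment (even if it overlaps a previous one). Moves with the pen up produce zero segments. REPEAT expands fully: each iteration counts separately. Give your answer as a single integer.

Executing turtle program step by step:
Start: pos=(5,0), heading=225, pen down
FD 9: (5,0) -> (-1.364,-6.364) [heading=225, draw]
FD 3: (-1.364,-6.364) -> (-3.485,-8.485) [heading=225, draw]
LT 120: heading 225 -> 345
RT 30: heading 345 -> 315
FD 10: (-3.485,-8.485) -> (3.586,-15.556) [heading=315, draw]
FD 1: (3.586,-15.556) -> (4.293,-16.263) [heading=315, draw]
BK 5: (4.293,-16.263) -> (0.757,-12.728) [heading=315, draw]
FD 4: (0.757,-12.728) -> (3.586,-15.556) [heading=315, draw]
RT 60: heading 315 -> 255
FD 9: (3.586,-15.556) -> (1.256,-24.25) [heading=255, draw]
Final: pos=(1.256,-24.25), heading=255, 7 segment(s) drawn
Segments drawn: 7

Answer: 7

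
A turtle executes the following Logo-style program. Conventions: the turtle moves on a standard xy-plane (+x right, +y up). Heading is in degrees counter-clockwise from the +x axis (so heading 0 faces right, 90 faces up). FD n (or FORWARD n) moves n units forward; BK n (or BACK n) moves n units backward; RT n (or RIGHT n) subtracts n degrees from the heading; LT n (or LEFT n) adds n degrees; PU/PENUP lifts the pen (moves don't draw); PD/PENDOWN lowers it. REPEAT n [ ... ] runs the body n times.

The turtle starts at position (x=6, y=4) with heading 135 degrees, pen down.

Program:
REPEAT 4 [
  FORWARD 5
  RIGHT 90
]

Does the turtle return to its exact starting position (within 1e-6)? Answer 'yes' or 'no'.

Answer: yes

Derivation:
Executing turtle program step by step:
Start: pos=(6,4), heading=135, pen down
REPEAT 4 [
  -- iteration 1/4 --
  FD 5: (6,4) -> (2.464,7.536) [heading=135, draw]
  RT 90: heading 135 -> 45
  -- iteration 2/4 --
  FD 5: (2.464,7.536) -> (6,11.071) [heading=45, draw]
  RT 90: heading 45 -> 315
  -- iteration 3/4 --
  FD 5: (6,11.071) -> (9.536,7.536) [heading=315, draw]
  RT 90: heading 315 -> 225
  -- iteration 4/4 --
  FD 5: (9.536,7.536) -> (6,4) [heading=225, draw]
  RT 90: heading 225 -> 135
]
Final: pos=(6,4), heading=135, 4 segment(s) drawn

Start position: (6, 4)
Final position: (6, 4)
Distance = 0; < 1e-6 -> CLOSED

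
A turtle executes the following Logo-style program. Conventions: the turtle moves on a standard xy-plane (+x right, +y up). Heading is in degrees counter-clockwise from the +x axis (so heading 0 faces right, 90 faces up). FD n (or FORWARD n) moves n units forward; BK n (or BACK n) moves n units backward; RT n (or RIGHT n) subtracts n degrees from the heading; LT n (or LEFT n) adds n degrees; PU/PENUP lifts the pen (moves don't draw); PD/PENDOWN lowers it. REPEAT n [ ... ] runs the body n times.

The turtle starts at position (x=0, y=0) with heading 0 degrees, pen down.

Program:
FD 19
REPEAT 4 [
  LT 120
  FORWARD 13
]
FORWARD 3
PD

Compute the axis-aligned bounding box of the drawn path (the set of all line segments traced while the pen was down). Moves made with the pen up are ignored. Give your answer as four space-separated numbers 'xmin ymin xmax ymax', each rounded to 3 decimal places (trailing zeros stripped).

Executing turtle program step by step:
Start: pos=(0,0), heading=0, pen down
FD 19: (0,0) -> (19,0) [heading=0, draw]
REPEAT 4 [
  -- iteration 1/4 --
  LT 120: heading 0 -> 120
  FD 13: (19,0) -> (12.5,11.258) [heading=120, draw]
  -- iteration 2/4 --
  LT 120: heading 120 -> 240
  FD 13: (12.5,11.258) -> (6,0) [heading=240, draw]
  -- iteration 3/4 --
  LT 120: heading 240 -> 0
  FD 13: (6,0) -> (19,0) [heading=0, draw]
  -- iteration 4/4 --
  LT 120: heading 0 -> 120
  FD 13: (19,0) -> (12.5,11.258) [heading=120, draw]
]
FD 3: (12.5,11.258) -> (11,13.856) [heading=120, draw]
PD: pen down
Final: pos=(11,13.856), heading=120, 6 segment(s) drawn

Segment endpoints: x in {0, 6, 11, 12.5, 12.5, 19}, y in {0, 0, 0, 11.258, 11.258, 13.856}
xmin=0, ymin=0, xmax=19, ymax=13.856

Answer: 0 0 19 13.856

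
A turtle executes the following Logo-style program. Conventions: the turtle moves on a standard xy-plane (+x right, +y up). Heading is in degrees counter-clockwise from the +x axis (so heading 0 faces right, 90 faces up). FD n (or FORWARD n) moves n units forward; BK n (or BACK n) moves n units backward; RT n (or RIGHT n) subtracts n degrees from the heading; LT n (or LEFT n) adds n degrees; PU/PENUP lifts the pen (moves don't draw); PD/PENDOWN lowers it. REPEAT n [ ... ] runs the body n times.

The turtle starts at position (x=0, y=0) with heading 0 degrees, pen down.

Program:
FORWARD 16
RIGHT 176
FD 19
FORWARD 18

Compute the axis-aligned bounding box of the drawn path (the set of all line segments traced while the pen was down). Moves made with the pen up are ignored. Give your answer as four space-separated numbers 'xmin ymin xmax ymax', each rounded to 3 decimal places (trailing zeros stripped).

Answer: -20.91 -2.581 16 0

Derivation:
Executing turtle program step by step:
Start: pos=(0,0), heading=0, pen down
FD 16: (0,0) -> (16,0) [heading=0, draw]
RT 176: heading 0 -> 184
FD 19: (16,0) -> (-2.954,-1.325) [heading=184, draw]
FD 18: (-2.954,-1.325) -> (-20.91,-2.581) [heading=184, draw]
Final: pos=(-20.91,-2.581), heading=184, 3 segment(s) drawn

Segment endpoints: x in {-20.91, -2.954, 0, 16}, y in {-2.581, -1.325, 0}
xmin=-20.91, ymin=-2.581, xmax=16, ymax=0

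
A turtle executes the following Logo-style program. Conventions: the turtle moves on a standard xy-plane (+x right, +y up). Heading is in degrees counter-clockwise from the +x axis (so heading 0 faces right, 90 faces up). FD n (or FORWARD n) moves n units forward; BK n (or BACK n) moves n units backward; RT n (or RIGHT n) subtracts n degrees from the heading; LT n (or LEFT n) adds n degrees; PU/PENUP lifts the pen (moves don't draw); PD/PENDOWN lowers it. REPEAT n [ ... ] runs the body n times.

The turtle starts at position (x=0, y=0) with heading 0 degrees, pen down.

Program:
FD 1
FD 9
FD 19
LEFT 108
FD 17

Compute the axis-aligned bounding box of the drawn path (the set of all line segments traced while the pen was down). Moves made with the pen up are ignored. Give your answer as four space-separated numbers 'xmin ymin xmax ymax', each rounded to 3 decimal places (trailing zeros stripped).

Answer: 0 0 29 16.168

Derivation:
Executing turtle program step by step:
Start: pos=(0,0), heading=0, pen down
FD 1: (0,0) -> (1,0) [heading=0, draw]
FD 9: (1,0) -> (10,0) [heading=0, draw]
FD 19: (10,0) -> (29,0) [heading=0, draw]
LT 108: heading 0 -> 108
FD 17: (29,0) -> (23.747,16.168) [heading=108, draw]
Final: pos=(23.747,16.168), heading=108, 4 segment(s) drawn

Segment endpoints: x in {0, 1, 10, 23.747, 29}, y in {0, 16.168}
xmin=0, ymin=0, xmax=29, ymax=16.168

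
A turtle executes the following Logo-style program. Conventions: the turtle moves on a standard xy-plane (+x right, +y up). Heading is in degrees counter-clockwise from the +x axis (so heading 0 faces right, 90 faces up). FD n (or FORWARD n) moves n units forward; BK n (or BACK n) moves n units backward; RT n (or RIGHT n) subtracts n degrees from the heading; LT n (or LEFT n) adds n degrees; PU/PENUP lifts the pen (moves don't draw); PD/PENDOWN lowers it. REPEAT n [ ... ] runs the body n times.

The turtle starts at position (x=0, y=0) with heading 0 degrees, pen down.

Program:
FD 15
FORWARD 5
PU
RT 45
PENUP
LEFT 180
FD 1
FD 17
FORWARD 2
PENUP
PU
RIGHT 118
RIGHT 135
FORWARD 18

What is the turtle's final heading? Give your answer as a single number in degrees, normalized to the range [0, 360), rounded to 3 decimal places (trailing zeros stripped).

Executing turtle program step by step:
Start: pos=(0,0), heading=0, pen down
FD 15: (0,0) -> (15,0) [heading=0, draw]
FD 5: (15,0) -> (20,0) [heading=0, draw]
PU: pen up
RT 45: heading 0 -> 315
PU: pen up
LT 180: heading 315 -> 135
FD 1: (20,0) -> (19.293,0.707) [heading=135, move]
FD 17: (19.293,0.707) -> (7.272,12.728) [heading=135, move]
FD 2: (7.272,12.728) -> (5.858,14.142) [heading=135, move]
PU: pen up
PU: pen up
RT 118: heading 135 -> 17
RT 135: heading 17 -> 242
FD 18: (5.858,14.142) -> (-2.593,-1.751) [heading=242, move]
Final: pos=(-2.593,-1.751), heading=242, 2 segment(s) drawn

Answer: 242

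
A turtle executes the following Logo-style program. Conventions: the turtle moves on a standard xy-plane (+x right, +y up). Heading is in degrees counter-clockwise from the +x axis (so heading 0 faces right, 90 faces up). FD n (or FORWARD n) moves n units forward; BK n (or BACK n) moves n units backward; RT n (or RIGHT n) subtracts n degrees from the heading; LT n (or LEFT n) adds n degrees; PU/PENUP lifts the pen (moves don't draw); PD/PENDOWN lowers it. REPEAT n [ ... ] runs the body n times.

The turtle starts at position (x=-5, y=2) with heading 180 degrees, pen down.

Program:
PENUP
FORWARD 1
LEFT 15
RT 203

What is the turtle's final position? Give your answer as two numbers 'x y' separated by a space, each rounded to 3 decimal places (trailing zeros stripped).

Answer: -6 2

Derivation:
Executing turtle program step by step:
Start: pos=(-5,2), heading=180, pen down
PU: pen up
FD 1: (-5,2) -> (-6,2) [heading=180, move]
LT 15: heading 180 -> 195
RT 203: heading 195 -> 352
Final: pos=(-6,2), heading=352, 0 segment(s) drawn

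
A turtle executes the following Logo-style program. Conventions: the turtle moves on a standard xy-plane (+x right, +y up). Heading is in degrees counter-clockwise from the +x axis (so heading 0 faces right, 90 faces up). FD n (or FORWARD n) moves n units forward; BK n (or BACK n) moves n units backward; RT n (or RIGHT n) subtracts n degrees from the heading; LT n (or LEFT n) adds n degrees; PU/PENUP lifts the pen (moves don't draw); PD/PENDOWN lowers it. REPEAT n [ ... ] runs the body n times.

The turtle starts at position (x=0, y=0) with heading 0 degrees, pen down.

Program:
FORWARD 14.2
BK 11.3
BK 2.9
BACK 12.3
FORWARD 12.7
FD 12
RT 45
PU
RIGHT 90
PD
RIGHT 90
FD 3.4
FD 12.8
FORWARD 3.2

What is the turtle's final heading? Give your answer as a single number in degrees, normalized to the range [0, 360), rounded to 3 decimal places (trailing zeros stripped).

Answer: 135

Derivation:
Executing turtle program step by step:
Start: pos=(0,0), heading=0, pen down
FD 14.2: (0,0) -> (14.2,0) [heading=0, draw]
BK 11.3: (14.2,0) -> (2.9,0) [heading=0, draw]
BK 2.9: (2.9,0) -> (0,0) [heading=0, draw]
BK 12.3: (0,0) -> (-12.3,0) [heading=0, draw]
FD 12.7: (-12.3,0) -> (0.4,0) [heading=0, draw]
FD 12: (0.4,0) -> (12.4,0) [heading=0, draw]
RT 45: heading 0 -> 315
PU: pen up
RT 90: heading 315 -> 225
PD: pen down
RT 90: heading 225 -> 135
FD 3.4: (12.4,0) -> (9.996,2.404) [heading=135, draw]
FD 12.8: (9.996,2.404) -> (0.945,11.455) [heading=135, draw]
FD 3.2: (0.945,11.455) -> (-1.318,13.718) [heading=135, draw]
Final: pos=(-1.318,13.718), heading=135, 9 segment(s) drawn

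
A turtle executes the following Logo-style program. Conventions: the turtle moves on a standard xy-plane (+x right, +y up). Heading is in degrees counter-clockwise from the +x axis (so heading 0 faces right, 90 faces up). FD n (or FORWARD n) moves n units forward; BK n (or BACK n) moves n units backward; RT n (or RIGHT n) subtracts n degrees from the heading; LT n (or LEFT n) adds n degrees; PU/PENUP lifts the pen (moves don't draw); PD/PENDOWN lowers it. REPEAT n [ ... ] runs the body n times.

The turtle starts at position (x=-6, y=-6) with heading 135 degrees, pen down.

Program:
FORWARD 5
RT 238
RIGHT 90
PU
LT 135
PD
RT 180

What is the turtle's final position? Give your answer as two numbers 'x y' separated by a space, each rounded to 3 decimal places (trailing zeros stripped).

Answer: -9.536 -2.464

Derivation:
Executing turtle program step by step:
Start: pos=(-6,-6), heading=135, pen down
FD 5: (-6,-6) -> (-9.536,-2.464) [heading=135, draw]
RT 238: heading 135 -> 257
RT 90: heading 257 -> 167
PU: pen up
LT 135: heading 167 -> 302
PD: pen down
RT 180: heading 302 -> 122
Final: pos=(-9.536,-2.464), heading=122, 1 segment(s) drawn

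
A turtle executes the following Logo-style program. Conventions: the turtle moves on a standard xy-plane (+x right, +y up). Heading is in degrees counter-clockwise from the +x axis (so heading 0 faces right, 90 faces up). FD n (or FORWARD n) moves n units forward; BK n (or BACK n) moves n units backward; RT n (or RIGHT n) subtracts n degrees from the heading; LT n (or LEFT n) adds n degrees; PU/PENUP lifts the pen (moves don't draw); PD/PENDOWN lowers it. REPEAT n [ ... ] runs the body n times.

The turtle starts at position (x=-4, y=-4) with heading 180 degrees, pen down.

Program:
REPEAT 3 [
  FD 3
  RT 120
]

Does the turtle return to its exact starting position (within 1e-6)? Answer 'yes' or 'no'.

Answer: yes

Derivation:
Executing turtle program step by step:
Start: pos=(-4,-4), heading=180, pen down
REPEAT 3 [
  -- iteration 1/3 --
  FD 3: (-4,-4) -> (-7,-4) [heading=180, draw]
  RT 120: heading 180 -> 60
  -- iteration 2/3 --
  FD 3: (-7,-4) -> (-5.5,-1.402) [heading=60, draw]
  RT 120: heading 60 -> 300
  -- iteration 3/3 --
  FD 3: (-5.5,-1.402) -> (-4,-4) [heading=300, draw]
  RT 120: heading 300 -> 180
]
Final: pos=(-4,-4), heading=180, 3 segment(s) drawn

Start position: (-4, -4)
Final position: (-4, -4)
Distance = 0; < 1e-6 -> CLOSED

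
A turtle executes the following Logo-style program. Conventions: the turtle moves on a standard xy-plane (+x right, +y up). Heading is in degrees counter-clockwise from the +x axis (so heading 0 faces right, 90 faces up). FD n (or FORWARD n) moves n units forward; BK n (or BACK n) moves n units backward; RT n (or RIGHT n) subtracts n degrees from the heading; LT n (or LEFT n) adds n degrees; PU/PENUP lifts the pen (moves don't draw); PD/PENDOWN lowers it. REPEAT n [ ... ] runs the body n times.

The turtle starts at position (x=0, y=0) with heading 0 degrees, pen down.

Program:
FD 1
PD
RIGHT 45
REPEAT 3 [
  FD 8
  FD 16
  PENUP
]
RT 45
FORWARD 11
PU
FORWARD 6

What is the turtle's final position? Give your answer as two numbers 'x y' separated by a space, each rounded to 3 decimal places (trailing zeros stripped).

Answer: 51.912 -67.912

Derivation:
Executing turtle program step by step:
Start: pos=(0,0), heading=0, pen down
FD 1: (0,0) -> (1,0) [heading=0, draw]
PD: pen down
RT 45: heading 0 -> 315
REPEAT 3 [
  -- iteration 1/3 --
  FD 8: (1,0) -> (6.657,-5.657) [heading=315, draw]
  FD 16: (6.657,-5.657) -> (17.971,-16.971) [heading=315, draw]
  PU: pen up
  -- iteration 2/3 --
  FD 8: (17.971,-16.971) -> (23.627,-22.627) [heading=315, move]
  FD 16: (23.627,-22.627) -> (34.941,-33.941) [heading=315, move]
  PU: pen up
  -- iteration 3/3 --
  FD 8: (34.941,-33.941) -> (40.598,-39.598) [heading=315, move]
  FD 16: (40.598,-39.598) -> (51.912,-50.912) [heading=315, move]
  PU: pen up
]
RT 45: heading 315 -> 270
FD 11: (51.912,-50.912) -> (51.912,-61.912) [heading=270, move]
PU: pen up
FD 6: (51.912,-61.912) -> (51.912,-67.912) [heading=270, move]
Final: pos=(51.912,-67.912), heading=270, 3 segment(s) drawn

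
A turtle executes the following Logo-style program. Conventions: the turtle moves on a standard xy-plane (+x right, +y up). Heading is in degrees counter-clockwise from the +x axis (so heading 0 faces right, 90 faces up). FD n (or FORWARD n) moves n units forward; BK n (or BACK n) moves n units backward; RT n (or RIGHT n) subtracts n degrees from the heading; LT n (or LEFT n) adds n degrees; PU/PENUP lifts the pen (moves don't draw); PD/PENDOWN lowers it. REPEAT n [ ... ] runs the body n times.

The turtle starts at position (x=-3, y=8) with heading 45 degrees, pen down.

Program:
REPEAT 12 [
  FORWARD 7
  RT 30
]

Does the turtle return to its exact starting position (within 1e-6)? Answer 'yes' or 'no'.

Answer: yes

Derivation:
Executing turtle program step by step:
Start: pos=(-3,8), heading=45, pen down
REPEAT 12 [
  -- iteration 1/12 --
  FD 7: (-3,8) -> (1.95,12.95) [heading=45, draw]
  RT 30: heading 45 -> 15
  -- iteration 2/12 --
  FD 7: (1.95,12.95) -> (8.711,14.761) [heading=15, draw]
  RT 30: heading 15 -> 345
  -- iteration 3/12 --
  FD 7: (8.711,14.761) -> (15.473,12.95) [heading=345, draw]
  RT 30: heading 345 -> 315
  -- iteration 4/12 --
  FD 7: (15.473,12.95) -> (20.422,8) [heading=315, draw]
  RT 30: heading 315 -> 285
  -- iteration 5/12 --
  FD 7: (20.422,8) -> (22.234,1.239) [heading=285, draw]
  RT 30: heading 285 -> 255
  -- iteration 6/12 --
  FD 7: (22.234,1.239) -> (20.422,-5.523) [heading=255, draw]
  RT 30: heading 255 -> 225
  -- iteration 7/12 --
  FD 7: (20.422,-5.523) -> (15.473,-10.473) [heading=225, draw]
  RT 30: heading 225 -> 195
  -- iteration 8/12 --
  FD 7: (15.473,-10.473) -> (8.711,-12.284) [heading=195, draw]
  RT 30: heading 195 -> 165
  -- iteration 9/12 --
  FD 7: (8.711,-12.284) -> (1.95,-10.473) [heading=165, draw]
  RT 30: heading 165 -> 135
  -- iteration 10/12 --
  FD 7: (1.95,-10.473) -> (-3,-5.523) [heading=135, draw]
  RT 30: heading 135 -> 105
  -- iteration 11/12 --
  FD 7: (-3,-5.523) -> (-4.812,1.239) [heading=105, draw]
  RT 30: heading 105 -> 75
  -- iteration 12/12 --
  FD 7: (-4.812,1.239) -> (-3,8) [heading=75, draw]
  RT 30: heading 75 -> 45
]
Final: pos=(-3,8), heading=45, 12 segment(s) drawn

Start position: (-3, 8)
Final position: (-3, 8)
Distance = 0; < 1e-6 -> CLOSED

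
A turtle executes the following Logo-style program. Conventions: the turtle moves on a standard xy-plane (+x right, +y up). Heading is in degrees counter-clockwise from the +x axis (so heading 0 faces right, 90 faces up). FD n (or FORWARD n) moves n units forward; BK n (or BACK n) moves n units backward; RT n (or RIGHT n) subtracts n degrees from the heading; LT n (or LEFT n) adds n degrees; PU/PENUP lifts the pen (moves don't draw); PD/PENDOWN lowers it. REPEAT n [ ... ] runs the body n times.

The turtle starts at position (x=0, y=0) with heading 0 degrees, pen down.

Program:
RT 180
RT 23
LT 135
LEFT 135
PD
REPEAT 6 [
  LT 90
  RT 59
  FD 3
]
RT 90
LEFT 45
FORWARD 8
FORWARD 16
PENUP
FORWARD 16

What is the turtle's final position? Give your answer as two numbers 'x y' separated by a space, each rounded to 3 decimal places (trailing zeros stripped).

Executing turtle program step by step:
Start: pos=(0,0), heading=0, pen down
RT 180: heading 0 -> 180
RT 23: heading 180 -> 157
LT 135: heading 157 -> 292
LT 135: heading 292 -> 67
PD: pen down
REPEAT 6 [
  -- iteration 1/6 --
  LT 90: heading 67 -> 157
  RT 59: heading 157 -> 98
  FD 3: (0,0) -> (-0.418,2.971) [heading=98, draw]
  -- iteration 2/6 --
  LT 90: heading 98 -> 188
  RT 59: heading 188 -> 129
  FD 3: (-0.418,2.971) -> (-2.305,5.302) [heading=129, draw]
  -- iteration 3/6 --
  LT 90: heading 129 -> 219
  RT 59: heading 219 -> 160
  FD 3: (-2.305,5.302) -> (-5.125,6.328) [heading=160, draw]
  -- iteration 4/6 --
  LT 90: heading 160 -> 250
  RT 59: heading 250 -> 191
  FD 3: (-5.125,6.328) -> (-8.069,5.756) [heading=191, draw]
  -- iteration 5/6 --
  LT 90: heading 191 -> 281
  RT 59: heading 281 -> 222
  FD 3: (-8.069,5.756) -> (-10.299,3.748) [heading=222, draw]
  -- iteration 6/6 --
  LT 90: heading 222 -> 312
  RT 59: heading 312 -> 253
  FD 3: (-10.299,3.748) -> (-11.176,0.88) [heading=253, draw]
]
RT 90: heading 253 -> 163
LT 45: heading 163 -> 208
FD 8: (-11.176,0.88) -> (-18.24,-2.876) [heading=208, draw]
FD 16: (-18.24,-2.876) -> (-32.367,-10.388) [heading=208, draw]
PU: pen up
FD 16: (-32.367,-10.388) -> (-46.494,-17.899) [heading=208, move]
Final: pos=(-46.494,-17.899), heading=208, 8 segment(s) drawn

Answer: -46.494 -17.899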